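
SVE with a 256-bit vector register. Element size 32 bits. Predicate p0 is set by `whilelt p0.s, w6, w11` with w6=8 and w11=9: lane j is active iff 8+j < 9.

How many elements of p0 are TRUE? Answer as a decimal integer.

vl = 1

register lanes = 256/32 = 8
active while 8+j < 9, i.e. j ∈ [0,1) capped at 8 ⇒ 1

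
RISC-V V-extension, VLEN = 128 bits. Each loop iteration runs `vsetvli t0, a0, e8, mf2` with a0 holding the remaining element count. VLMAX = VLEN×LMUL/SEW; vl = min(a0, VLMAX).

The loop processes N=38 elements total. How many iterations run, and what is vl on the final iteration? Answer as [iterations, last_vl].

lanes per group: 128·1/2/8 = 8
iterations = ceil(38/8) = 5; final-pass vl = 6

[iterations, last_vl] = [5, 6]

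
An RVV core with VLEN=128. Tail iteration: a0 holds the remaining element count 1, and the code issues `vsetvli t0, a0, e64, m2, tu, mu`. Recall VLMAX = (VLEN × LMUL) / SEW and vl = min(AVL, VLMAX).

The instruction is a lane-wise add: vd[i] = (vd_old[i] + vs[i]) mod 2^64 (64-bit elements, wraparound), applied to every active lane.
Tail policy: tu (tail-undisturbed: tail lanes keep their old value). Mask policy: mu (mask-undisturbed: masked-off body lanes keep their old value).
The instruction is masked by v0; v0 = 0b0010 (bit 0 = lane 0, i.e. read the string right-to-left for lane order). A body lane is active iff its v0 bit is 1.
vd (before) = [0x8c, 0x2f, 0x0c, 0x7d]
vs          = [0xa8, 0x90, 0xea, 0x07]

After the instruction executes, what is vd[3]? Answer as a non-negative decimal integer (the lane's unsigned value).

VLMAX = (128 × 2) / 64 = 4 lanes
vl ← min(1, 4) = 1
vd[0] mask-off/keep -> 0x8c
vd[1] tail/keep -> 0x2f
vd[2] tail/keep -> 0x0c
vd[3] tail/keep -> 0x7d

vd[3] = 125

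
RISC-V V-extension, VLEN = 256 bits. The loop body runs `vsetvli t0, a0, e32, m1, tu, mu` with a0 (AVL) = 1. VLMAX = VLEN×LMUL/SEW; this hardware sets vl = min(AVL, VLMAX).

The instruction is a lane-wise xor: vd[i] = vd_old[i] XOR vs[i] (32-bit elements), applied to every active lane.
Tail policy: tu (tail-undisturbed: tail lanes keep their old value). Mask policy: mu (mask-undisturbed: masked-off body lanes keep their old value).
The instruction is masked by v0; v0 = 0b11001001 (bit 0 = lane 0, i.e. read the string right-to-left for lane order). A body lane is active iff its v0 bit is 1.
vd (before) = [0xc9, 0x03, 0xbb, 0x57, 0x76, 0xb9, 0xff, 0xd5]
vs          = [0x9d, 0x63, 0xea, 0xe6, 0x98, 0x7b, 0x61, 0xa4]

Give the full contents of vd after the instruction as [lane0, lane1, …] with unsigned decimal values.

vd = [84, 3, 187, 87, 118, 185, 255, 213]

VLMAX = VLEN×LMUL/SEW = 256×1/32 = 8
AVL=1 ≤ VLMAX=8, so vl = 1
[0] xor(0xc9,0x9d) = 0x54
[1] tail/keep = 0x03
[2] tail/keep = 0xbb
[3] tail/keep = 0x57
[4] tail/keep = 0x76
[5] tail/keep = 0xb9
[6] tail/keep = 0xff
[7] tail/keep = 0xd5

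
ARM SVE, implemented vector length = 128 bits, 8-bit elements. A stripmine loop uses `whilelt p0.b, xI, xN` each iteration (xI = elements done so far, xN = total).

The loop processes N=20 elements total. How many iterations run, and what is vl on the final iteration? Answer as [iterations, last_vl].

[iterations, last_vl] = [2, 4]

register lanes = 128/8 = 16
20 elements at 16/iter → 2 passes, remainder 4 on the last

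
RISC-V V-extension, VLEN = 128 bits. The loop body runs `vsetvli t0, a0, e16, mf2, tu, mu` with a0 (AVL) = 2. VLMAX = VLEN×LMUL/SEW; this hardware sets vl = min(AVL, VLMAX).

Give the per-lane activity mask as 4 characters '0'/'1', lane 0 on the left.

predicate = 1100

VLMAX = (128 × 1/2) / 16 = 4 lanes
vl = min(AVL, VLMAX) = min(2, 4) = 2
bits (lane 0 leftmost): 1100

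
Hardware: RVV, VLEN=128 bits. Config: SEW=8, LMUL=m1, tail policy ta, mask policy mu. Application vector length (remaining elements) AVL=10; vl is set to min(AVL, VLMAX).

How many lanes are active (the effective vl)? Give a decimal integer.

VLMAX = (128 × 1) / 8 = 16 lanes
vl ← min(10, 16) = 10

vl = 10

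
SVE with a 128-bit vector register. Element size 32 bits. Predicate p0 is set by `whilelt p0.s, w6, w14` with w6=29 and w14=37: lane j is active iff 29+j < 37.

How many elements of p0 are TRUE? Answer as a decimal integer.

vl = 4

128-bit reg / 32-bit elem → 4 lanes
active while 29+j < 37, i.e. j ∈ [0,8) capped at 4 ⇒ 4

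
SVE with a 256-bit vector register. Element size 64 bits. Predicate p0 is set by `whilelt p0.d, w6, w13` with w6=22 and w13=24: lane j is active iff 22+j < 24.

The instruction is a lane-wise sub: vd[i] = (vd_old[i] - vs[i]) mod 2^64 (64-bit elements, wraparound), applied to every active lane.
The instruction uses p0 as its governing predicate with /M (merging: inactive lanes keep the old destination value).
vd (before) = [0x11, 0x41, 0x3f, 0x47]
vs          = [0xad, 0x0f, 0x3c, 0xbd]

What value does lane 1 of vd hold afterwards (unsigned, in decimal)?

vd[1] = 50

256-bit reg / 64-bit elem → 4 lanes
p0[j] = (22+j < 24); true for j=0..1 → 2 lanes set
vd[0] sub(0x11,0xad) -> 0xffffffffffffff64
vd[1] sub(0x41,0x0f) -> 0x32
vd[2] tail/keep -> 0x3f
vd[3] tail/keep -> 0x47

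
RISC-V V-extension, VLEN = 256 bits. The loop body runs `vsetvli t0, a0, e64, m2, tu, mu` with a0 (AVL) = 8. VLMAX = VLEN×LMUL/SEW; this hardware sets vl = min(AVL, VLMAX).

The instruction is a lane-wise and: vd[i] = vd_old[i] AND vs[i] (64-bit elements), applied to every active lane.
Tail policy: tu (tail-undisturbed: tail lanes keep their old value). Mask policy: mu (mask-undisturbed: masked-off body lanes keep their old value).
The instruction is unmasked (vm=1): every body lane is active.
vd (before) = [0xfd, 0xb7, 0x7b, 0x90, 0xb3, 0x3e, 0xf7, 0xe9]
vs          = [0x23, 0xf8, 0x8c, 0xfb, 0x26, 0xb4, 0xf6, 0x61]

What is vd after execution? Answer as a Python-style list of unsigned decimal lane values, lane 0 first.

VLMAX = VLEN×LMUL/SEW = 256×2/64 = 8
vl ← min(8, 8) = 8
lane  0: and(0xfd,0x23) ⇒ 0x21
lane  1: and(0xb7,0xf8) ⇒ 0xb0
lane  2: and(0x7b,0x8c) ⇒ 0x08
lane  3: and(0x90,0xfb) ⇒ 0x90
lane  4: and(0xb3,0x26) ⇒ 0x22
lane  5: and(0x3e,0xb4) ⇒ 0x34
lane  6: and(0xf7,0xf6) ⇒ 0xf6
lane  7: and(0xe9,0x61) ⇒ 0x61

vd = [33, 176, 8, 144, 34, 52, 246, 97]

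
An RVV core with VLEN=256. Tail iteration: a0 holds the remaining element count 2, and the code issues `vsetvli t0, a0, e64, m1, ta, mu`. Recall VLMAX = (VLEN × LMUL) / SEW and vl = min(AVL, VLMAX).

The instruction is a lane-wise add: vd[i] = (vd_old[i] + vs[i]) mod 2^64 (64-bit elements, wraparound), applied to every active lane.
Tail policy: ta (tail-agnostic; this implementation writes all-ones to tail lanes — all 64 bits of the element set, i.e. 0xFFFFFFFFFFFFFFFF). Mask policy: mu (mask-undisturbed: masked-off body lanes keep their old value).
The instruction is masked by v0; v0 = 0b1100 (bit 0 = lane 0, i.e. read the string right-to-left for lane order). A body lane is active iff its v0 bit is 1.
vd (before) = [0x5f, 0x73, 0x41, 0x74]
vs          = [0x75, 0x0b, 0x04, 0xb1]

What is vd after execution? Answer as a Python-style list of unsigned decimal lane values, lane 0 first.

vd = [95, 115, 18446744073709551615, 18446744073709551615]

lanes per group: 256·1/64 = 4
vl ← min(2, 4) = 2
lane  0: mask-off/keep ⇒ 0x5f
lane  1: mask-off/keep ⇒ 0x73
lane  2: tail/ones ⇒ 0xffffffffffffffff
lane  3: tail/ones ⇒ 0xffffffffffffffff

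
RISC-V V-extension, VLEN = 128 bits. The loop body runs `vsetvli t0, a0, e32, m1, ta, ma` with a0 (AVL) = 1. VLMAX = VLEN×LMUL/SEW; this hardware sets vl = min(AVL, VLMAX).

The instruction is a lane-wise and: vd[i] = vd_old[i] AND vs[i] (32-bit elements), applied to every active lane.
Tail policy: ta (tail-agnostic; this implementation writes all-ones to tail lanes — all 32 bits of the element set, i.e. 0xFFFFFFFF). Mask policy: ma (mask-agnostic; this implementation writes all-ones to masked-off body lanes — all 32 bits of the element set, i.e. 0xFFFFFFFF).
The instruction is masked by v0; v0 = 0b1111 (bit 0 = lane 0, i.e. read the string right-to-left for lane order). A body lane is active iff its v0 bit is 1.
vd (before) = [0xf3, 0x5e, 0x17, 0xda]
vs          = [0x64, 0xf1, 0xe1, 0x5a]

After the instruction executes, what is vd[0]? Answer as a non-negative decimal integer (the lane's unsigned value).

vd[0] = 96

lanes per group: 128·1/32 = 4
vl ← min(1, 4) = 1
lane  0: and(0xf3,0x64) ⇒ 0x60
lane  1: tail/ones ⇒ 0xffffffff
lane  2: tail/ones ⇒ 0xffffffff
lane  3: tail/ones ⇒ 0xffffffff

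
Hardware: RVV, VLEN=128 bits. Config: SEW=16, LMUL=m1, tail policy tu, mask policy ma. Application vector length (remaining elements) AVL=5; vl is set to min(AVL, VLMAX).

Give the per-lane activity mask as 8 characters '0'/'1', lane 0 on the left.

predicate = 11111000

VLMAX = VLEN×LMUL/SEW = 128×1/16 = 8
AVL=5 ≤ VLMAX=8, so vl = 5
bits (lane 0 leftmost): 11111000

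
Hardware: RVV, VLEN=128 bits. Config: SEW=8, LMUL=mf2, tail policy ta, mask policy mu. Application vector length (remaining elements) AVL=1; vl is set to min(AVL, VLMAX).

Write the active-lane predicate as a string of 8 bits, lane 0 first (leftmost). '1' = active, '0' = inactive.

predicate = 10000000

VLMAX = VLEN×LMUL/SEW = 128×1/2/8 = 8
vl = min(AVL, VLMAX) = min(1, 8) = 1
bits (lane 0 leftmost): 10000000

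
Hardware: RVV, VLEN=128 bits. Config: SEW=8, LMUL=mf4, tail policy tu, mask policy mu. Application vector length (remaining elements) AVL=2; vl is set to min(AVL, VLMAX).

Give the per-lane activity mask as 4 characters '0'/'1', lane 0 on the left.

predicate = 1100

VLMAX = (128 × 1/4) / 8 = 4 lanes
vl = min(AVL, VLMAX) = min(2, 4) = 2
bits (lane 0 leftmost): 1100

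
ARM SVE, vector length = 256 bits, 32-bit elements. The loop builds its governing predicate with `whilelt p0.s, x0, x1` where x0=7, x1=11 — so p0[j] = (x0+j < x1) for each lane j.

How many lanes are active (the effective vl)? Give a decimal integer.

vl = 4

lane count: 256 div 32 = 8
p0[j] = (7+j < 11); true for j=0..3 → 4 lanes set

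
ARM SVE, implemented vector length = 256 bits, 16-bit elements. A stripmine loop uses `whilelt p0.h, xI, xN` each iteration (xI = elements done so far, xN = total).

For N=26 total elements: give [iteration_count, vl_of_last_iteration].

lane count: 256 div 16 = 16
26 elements at 16/iter → 2 passes, remainder 10 on the last

[iterations, last_vl] = [2, 10]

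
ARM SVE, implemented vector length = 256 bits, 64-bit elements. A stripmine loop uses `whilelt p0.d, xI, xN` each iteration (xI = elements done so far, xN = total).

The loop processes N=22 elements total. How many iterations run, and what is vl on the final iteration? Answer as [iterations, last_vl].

register lanes = 256/64 = 4
22 elements at 4/iter → 6 passes, remainder 2 on the last

[iterations, last_vl] = [6, 2]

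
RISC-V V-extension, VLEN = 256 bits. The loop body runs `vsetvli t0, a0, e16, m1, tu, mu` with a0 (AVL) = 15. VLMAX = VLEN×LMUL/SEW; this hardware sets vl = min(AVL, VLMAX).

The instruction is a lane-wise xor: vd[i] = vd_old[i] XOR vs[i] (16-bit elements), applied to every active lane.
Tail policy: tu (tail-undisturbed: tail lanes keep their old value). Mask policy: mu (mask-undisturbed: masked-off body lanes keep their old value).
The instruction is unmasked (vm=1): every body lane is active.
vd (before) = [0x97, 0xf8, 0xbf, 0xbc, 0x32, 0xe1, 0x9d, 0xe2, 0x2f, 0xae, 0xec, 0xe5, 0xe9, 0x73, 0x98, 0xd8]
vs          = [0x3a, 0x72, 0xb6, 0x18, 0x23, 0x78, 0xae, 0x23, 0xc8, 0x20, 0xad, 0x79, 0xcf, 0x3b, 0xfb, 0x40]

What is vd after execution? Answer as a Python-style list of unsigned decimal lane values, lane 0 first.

vd = [173, 138, 9, 164, 17, 153, 51, 193, 231, 142, 65, 156, 38, 72, 99, 216]

VLMAX = VLEN×LMUL/SEW = 256×1/16 = 16
vl = min(AVL, VLMAX) = min(15, 16) = 15
  i=0: xor(0x97,0x3a) → 173
  i=1: xor(0xf8,0x72) → 138
  i=2: xor(0xbf,0xb6) → 9
  i=3: xor(0xbc,0x18) → 164
  i=4: xor(0x32,0x23) → 17
  i=5: xor(0xe1,0x78) → 153
  i=6: xor(0x9d,0xae) → 51
  i=7: xor(0xe2,0x23) → 193
  i=8: xor(0x2f,0xc8) → 231
  i=9: xor(0xae,0x20) → 142
  i=10: xor(0xec,0xad) → 65
  i=11: xor(0xe5,0x79) → 156
  i=12: xor(0xe9,0xcf) → 38
  i=13: xor(0x73,0x3b) → 72
  i=14: xor(0x98,0xfb) → 99
  i=15: tail/keep → 216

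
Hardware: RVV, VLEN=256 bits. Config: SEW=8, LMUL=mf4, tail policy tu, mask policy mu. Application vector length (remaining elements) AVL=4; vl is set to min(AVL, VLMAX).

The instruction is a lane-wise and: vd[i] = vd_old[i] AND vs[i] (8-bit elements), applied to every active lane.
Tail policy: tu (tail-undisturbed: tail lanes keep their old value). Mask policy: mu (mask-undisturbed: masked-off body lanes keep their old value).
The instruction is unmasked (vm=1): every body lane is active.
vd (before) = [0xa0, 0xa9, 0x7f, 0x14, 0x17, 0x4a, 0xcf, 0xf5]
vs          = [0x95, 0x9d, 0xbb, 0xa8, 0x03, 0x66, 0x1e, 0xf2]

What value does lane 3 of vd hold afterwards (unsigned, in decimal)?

VLMAX = VLEN×LMUL/SEW = 256×1/4/8 = 8
vl ← min(4, 8) = 4
[0] and(0xa0,0x95) = 0x80
[1] and(0xa9,0x9d) = 0x89
[2] and(0x7f,0xbb) = 0x3b
[3] and(0x14,0xa8) = 0x00
[4] tail/keep = 0x17
[5] tail/keep = 0x4a
[6] tail/keep = 0xcf
[7] tail/keep = 0xf5

vd[3] = 0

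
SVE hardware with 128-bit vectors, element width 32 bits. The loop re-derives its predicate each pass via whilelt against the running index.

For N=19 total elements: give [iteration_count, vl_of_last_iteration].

[iterations, last_vl] = [5, 3]

register lanes = 128/32 = 4
19 elements at 4/iter → 5 passes, remainder 3 on the last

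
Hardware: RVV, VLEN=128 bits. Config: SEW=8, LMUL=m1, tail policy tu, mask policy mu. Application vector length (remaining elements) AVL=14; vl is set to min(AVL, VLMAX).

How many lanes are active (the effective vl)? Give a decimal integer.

vl = 14

lanes per group: 128·1/8 = 16
vl = min(AVL, VLMAX) = min(14, 16) = 14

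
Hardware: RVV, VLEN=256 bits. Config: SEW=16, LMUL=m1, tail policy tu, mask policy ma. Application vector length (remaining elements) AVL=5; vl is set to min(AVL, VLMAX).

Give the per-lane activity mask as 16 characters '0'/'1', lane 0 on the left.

VLMAX = (256 × 1) / 16 = 16 lanes
vl ← min(5, 16) = 5
bits (lane 0 leftmost): 1111100000000000

predicate = 1111100000000000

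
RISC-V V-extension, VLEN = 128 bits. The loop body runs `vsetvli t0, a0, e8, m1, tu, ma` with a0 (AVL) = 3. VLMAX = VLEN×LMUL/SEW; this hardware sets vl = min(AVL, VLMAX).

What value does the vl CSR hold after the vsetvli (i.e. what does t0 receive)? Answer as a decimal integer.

vl = 3

lanes per group: 128·1/8 = 16
vl ← min(3, 16) = 3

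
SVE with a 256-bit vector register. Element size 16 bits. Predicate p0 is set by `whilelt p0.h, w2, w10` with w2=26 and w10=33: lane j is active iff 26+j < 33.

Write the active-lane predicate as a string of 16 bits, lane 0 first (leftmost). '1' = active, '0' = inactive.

register lanes = 256/16 = 16
p0[j] = (26+j < 33); true for j=0..6 → 7 lanes set
bits (lane 0 leftmost): 1111111000000000

predicate = 1111111000000000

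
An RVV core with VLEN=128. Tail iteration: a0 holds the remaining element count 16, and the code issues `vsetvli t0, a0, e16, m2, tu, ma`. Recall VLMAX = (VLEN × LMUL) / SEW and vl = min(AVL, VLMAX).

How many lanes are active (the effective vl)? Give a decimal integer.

VLMAX = (128 × 2) / 16 = 16 lanes
vl ← min(16, 16) = 16

vl = 16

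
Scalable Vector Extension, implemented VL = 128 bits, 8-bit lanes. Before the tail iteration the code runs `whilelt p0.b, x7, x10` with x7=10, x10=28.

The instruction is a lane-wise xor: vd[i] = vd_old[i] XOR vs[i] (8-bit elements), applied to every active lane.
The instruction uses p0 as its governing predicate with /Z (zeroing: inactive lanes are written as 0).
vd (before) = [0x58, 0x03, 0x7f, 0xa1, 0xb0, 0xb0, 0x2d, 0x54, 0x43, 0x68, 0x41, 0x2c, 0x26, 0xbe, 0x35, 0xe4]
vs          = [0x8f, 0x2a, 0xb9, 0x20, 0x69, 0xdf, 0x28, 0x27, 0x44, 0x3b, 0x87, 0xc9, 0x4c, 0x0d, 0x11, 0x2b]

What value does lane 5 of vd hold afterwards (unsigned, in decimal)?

vd[5] = 111

128-bit reg / 8-bit elem → 16 lanes
p0[j] = (10+j < 28); true for j=0..15 → 16 lanes set
[0] xor(0x58,0x8f) = 0xd7
[1] xor(0x03,0x2a) = 0x29
[2] xor(0x7f,0xb9) = 0xc6
[3] xor(0xa1,0x20) = 0x81
[4] xor(0xb0,0x69) = 0xd9
[5] xor(0xb0,0xdf) = 0x6f
[6] xor(0x2d,0x28) = 0x05
[7] xor(0x54,0x27) = 0x73
[8] xor(0x43,0x44) = 0x07
[9] xor(0x68,0x3b) = 0x53
[10] xor(0x41,0x87) = 0xc6
[11] xor(0x2c,0xc9) = 0xe5
[12] xor(0x26,0x4c) = 0x6a
[13] xor(0xbe,0x0d) = 0xb3
[14] xor(0x35,0x11) = 0x24
[15] xor(0xe4,0x2b) = 0xcf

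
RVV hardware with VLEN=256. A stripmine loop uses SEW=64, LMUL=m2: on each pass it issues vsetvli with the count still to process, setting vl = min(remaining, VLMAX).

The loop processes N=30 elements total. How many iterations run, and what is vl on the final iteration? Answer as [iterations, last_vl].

[iterations, last_vl] = [4, 6]

lanes per group: 256·2/64 = 8
30 elements at 8/iter → 4 passes, remainder 6 on the last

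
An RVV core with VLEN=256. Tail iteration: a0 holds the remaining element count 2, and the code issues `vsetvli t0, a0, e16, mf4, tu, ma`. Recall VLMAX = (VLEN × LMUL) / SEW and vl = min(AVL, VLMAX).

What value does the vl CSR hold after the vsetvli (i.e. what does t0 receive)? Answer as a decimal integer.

lanes per group: 256·1/4/16 = 4
AVL=2 ≤ VLMAX=4, so vl = 2

vl = 2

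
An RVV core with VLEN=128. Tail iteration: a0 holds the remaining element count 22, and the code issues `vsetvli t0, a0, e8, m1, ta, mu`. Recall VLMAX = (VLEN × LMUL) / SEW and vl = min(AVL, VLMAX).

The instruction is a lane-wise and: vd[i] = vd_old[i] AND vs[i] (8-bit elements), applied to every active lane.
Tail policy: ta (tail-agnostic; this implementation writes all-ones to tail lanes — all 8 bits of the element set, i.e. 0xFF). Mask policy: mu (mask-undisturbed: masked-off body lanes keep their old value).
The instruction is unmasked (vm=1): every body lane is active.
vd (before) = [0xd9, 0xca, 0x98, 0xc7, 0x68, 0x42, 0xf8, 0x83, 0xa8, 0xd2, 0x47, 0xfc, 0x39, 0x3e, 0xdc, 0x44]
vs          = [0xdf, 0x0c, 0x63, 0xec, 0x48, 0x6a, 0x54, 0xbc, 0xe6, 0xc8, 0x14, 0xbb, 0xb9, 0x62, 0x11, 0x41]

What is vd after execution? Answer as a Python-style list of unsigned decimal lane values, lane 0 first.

VLMAX = VLEN×LMUL/SEW = 128×1/8 = 16
vl ← min(22, 16) = 16
lane  0: and(0xd9,0xdf) ⇒ 0xd9
lane  1: and(0xca,0x0c) ⇒ 0x08
lane  2: and(0x98,0x63) ⇒ 0x00
lane  3: and(0xc7,0xec) ⇒ 0xc4
lane  4: and(0x68,0x48) ⇒ 0x48
lane  5: and(0x42,0x6a) ⇒ 0x42
lane  6: and(0xf8,0x54) ⇒ 0x50
lane  7: and(0x83,0xbc) ⇒ 0x80
lane  8: and(0xa8,0xe6) ⇒ 0xa0
lane  9: and(0xd2,0xc8) ⇒ 0xc0
lane 10: and(0x47,0x14) ⇒ 0x04
lane 11: and(0xfc,0xbb) ⇒ 0xb8
lane 12: and(0x39,0xb9) ⇒ 0x39
lane 13: and(0x3e,0x62) ⇒ 0x22
lane 14: and(0xdc,0x11) ⇒ 0x10
lane 15: and(0x44,0x41) ⇒ 0x40

vd = [217, 8, 0, 196, 72, 66, 80, 128, 160, 192, 4, 184, 57, 34, 16, 64]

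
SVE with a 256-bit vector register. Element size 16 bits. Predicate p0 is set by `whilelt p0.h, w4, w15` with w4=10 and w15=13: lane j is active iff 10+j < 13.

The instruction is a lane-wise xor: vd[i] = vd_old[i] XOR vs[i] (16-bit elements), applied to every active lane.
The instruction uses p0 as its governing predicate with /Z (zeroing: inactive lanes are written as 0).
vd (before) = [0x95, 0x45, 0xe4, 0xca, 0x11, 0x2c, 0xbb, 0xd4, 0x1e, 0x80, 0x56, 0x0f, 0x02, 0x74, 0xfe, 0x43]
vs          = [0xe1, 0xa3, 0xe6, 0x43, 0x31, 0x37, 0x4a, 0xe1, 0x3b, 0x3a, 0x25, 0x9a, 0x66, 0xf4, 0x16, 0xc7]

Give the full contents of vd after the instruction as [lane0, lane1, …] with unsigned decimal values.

lane count: 256 div 16 = 16
active while 10+j < 13, i.e. j ∈ [0,3) capped at 16 ⇒ 3
lane  0: xor(0x95,0xe1) ⇒ 0x74
lane  1: xor(0x45,0xa3) ⇒ 0xe6
lane  2: xor(0xe4,0xe6) ⇒ 0x02
lane  3: tail/zero ⇒ 0x00
lane  4: tail/zero ⇒ 0x00
lane  5: tail/zero ⇒ 0x00
lane  6: tail/zero ⇒ 0x00
lane  7: tail/zero ⇒ 0x00
lane  8: tail/zero ⇒ 0x00
lane  9: tail/zero ⇒ 0x00
lane 10: tail/zero ⇒ 0x00
lane 11: tail/zero ⇒ 0x00
lane 12: tail/zero ⇒ 0x00
lane 13: tail/zero ⇒ 0x00
lane 14: tail/zero ⇒ 0x00
lane 15: tail/zero ⇒ 0x00

vd = [116, 230, 2, 0, 0, 0, 0, 0, 0, 0, 0, 0, 0, 0, 0, 0]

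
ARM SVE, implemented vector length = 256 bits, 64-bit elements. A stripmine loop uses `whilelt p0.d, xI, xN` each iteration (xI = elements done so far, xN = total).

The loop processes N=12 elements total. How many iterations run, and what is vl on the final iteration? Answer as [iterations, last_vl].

256-bit reg / 64-bit elem → 4 lanes
12 elements at 4/iter → 3 passes, remainder 4 on the last

[iterations, last_vl] = [3, 4]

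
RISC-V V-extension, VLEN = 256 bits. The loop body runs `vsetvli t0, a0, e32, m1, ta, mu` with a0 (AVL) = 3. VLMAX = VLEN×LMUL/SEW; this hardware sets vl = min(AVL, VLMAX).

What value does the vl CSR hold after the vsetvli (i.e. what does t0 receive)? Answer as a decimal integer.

VLMAX = VLEN×LMUL/SEW = 256×1/32 = 8
AVL=3 ≤ VLMAX=8, so vl = 3

vl = 3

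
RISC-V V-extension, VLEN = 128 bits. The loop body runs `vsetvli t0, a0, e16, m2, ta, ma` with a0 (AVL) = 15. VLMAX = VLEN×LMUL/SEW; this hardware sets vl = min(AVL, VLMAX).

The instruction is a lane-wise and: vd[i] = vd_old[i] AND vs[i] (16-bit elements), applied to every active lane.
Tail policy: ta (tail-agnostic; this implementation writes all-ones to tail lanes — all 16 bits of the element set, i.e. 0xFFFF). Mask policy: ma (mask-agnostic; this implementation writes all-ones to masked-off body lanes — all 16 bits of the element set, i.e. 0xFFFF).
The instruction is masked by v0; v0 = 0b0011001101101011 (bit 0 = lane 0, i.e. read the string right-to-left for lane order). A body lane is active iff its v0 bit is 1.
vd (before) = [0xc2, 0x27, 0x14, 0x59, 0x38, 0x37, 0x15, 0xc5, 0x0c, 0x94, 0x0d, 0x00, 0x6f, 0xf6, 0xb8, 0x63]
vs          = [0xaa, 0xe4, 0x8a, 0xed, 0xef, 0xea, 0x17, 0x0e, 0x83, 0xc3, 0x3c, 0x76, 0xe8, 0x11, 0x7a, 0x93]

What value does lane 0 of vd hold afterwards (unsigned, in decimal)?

VLMAX = VLEN×LMUL/SEW = 128×2/16 = 16
AVL=15 ≤ VLMAX=16, so vl = 15
[0] and(0xc2,0xaa) = 0x82
[1] and(0x27,0xe4) = 0x24
[2] mask-off/ones = 0xffff
[3] and(0x59,0xed) = 0x49
[4] mask-off/ones = 0xffff
[5] and(0x37,0xea) = 0x22
[6] and(0x15,0x17) = 0x15
[7] mask-off/ones = 0xffff
[8] and(0x0c,0x83) = 0x00
[9] and(0x94,0xc3) = 0x80
[10] mask-off/ones = 0xffff
[11] mask-off/ones = 0xffff
[12] and(0x6f,0xe8) = 0x68
[13] and(0xf6,0x11) = 0x10
[14] mask-off/ones = 0xffff
[15] tail/ones = 0xffff

vd[0] = 130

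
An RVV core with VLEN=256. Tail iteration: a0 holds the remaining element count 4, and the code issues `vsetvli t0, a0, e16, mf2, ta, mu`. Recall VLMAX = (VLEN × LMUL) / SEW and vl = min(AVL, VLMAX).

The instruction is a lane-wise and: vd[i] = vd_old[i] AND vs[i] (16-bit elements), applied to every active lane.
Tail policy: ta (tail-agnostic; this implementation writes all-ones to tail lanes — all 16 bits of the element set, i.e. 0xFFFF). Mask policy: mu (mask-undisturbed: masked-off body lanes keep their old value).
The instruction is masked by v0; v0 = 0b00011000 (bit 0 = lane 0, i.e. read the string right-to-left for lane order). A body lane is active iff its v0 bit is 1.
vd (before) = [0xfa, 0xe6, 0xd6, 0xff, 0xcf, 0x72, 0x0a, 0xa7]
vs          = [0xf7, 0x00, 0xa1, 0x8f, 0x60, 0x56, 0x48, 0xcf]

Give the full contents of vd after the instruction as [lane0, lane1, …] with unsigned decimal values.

lanes per group: 256·1/2/16 = 8
AVL=4 ≤ VLMAX=8, so vl = 4
lane  0: mask-off/keep ⇒ 0xfa
lane  1: mask-off/keep ⇒ 0xe6
lane  2: mask-off/keep ⇒ 0xd6
lane  3: and(0xff,0x8f) ⇒ 0x8f
lane  4: tail/ones ⇒ 0xffff
lane  5: tail/ones ⇒ 0xffff
lane  6: tail/ones ⇒ 0xffff
lane  7: tail/ones ⇒ 0xffff

vd = [250, 230, 214, 143, 65535, 65535, 65535, 65535]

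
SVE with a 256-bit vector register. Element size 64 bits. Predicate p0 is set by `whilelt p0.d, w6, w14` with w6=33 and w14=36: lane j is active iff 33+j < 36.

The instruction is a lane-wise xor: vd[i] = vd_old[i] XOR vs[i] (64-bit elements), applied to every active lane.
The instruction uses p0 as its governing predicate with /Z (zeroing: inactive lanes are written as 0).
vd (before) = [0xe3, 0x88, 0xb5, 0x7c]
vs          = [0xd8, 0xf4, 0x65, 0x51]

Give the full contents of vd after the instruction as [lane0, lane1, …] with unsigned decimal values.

register lanes = 256/64 = 4
whilelt: lane j active iff 33+j < 36 → j < 3 → 3 active
lane  0: xor(0xe3,0xd8) ⇒ 0x3b
lane  1: xor(0x88,0xf4) ⇒ 0x7c
lane  2: xor(0xb5,0x65) ⇒ 0xd0
lane  3: tail/zero ⇒ 0x00

vd = [59, 124, 208, 0]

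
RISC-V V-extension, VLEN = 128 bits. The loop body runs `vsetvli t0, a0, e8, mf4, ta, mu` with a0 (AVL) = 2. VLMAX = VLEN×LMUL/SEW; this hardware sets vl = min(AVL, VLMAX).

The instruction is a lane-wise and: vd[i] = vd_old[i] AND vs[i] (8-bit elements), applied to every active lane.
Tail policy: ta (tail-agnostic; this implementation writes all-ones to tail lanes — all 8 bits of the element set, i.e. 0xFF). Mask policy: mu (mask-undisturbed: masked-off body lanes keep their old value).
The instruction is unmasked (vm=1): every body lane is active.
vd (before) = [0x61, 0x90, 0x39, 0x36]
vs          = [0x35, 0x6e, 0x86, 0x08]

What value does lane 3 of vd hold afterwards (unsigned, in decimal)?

lanes per group: 128·1/4/8 = 4
AVL=2 ≤ VLMAX=4, so vl = 2
lane  0: and(0x61,0x35) ⇒ 0x21
lane  1: and(0x90,0x6e) ⇒ 0x00
lane  2: tail/ones ⇒ 0xff
lane  3: tail/ones ⇒ 0xff

vd[3] = 255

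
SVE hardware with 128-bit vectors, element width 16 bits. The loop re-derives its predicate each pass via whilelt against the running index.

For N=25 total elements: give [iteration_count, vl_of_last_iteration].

[iterations, last_vl] = [4, 1]

lane count: 128 div 16 = 8
N=25: ⌈25/8⌉ = 4 iters; last vl = 25 − 3×8 = 1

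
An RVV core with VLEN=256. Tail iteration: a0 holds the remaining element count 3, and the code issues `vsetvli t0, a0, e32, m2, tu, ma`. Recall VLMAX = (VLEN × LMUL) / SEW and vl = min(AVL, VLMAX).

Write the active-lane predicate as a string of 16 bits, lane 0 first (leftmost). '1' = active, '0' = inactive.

predicate = 1110000000000000

VLMAX = VLEN×LMUL/SEW = 256×2/32 = 16
vl ← min(3, 16) = 3
bits (lane 0 leftmost): 1110000000000000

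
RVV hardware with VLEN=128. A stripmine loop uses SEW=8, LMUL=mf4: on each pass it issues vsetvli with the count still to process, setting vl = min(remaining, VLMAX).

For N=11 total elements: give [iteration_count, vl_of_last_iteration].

[iterations, last_vl] = [3, 3]

lanes per group: 128·1/4/8 = 4
11 elements at 4/iter → 3 passes, remainder 3 on the last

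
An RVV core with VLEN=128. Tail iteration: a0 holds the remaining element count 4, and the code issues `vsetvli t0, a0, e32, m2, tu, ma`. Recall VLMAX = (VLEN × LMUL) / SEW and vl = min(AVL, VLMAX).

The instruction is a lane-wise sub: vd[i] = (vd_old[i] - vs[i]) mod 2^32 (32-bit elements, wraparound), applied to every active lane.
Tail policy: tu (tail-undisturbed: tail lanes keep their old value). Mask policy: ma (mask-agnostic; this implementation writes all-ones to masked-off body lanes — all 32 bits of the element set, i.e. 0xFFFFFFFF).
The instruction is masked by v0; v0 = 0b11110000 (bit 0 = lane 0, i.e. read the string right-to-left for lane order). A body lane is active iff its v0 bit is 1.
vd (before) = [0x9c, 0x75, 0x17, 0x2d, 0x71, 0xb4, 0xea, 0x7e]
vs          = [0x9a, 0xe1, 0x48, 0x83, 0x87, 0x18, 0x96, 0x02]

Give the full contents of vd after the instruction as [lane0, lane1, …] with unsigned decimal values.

vd = [4294967295, 4294967295, 4294967295, 4294967295, 113, 180, 234, 126]

lanes per group: 128·2/32 = 8
vl ← min(4, 8) = 4
[0] mask-off/ones = 0xffffffff
[1] mask-off/ones = 0xffffffff
[2] mask-off/ones = 0xffffffff
[3] mask-off/ones = 0xffffffff
[4] tail/keep = 0x71
[5] tail/keep = 0xb4
[6] tail/keep = 0xea
[7] tail/keep = 0x7e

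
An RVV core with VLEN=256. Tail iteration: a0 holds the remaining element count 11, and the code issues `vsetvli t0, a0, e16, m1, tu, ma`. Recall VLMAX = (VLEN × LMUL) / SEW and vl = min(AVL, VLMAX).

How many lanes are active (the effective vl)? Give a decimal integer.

vl = 11

VLMAX = VLEN×LMUL/SEW = 256×1/16 = 16
vl = min(AVL, VLMAX) = min(11, 16) = 11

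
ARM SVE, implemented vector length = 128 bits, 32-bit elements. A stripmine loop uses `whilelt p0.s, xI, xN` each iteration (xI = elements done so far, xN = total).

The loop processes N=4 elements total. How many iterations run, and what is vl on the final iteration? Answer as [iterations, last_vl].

[iterations, last_vl] = [1, 4]

lane count: 128 div 32 = 4
iterations = ceil(4/4) = 1; final-pass vl = 4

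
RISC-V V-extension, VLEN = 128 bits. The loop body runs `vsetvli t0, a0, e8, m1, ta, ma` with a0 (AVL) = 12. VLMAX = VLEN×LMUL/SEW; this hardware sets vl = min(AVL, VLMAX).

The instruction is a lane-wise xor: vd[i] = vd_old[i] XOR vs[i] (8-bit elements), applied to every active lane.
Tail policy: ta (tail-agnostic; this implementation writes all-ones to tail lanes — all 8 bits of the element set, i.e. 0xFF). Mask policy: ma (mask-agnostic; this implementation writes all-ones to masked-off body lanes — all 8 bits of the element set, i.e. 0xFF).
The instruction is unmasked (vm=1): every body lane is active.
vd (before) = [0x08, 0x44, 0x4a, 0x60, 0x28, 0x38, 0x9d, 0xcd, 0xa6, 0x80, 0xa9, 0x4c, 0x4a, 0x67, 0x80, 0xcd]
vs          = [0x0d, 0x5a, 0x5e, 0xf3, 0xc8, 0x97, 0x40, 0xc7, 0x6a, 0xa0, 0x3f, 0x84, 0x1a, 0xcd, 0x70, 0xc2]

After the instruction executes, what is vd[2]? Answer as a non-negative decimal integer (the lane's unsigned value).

vd[2] = 20

VLMAX = VLEN×LMUL/SEW = 128×1/8 = 16
AVL=12 ≤ VLMAX=16, so vl = 12
lane  0: xor(0x08,0x0d) ⇒ 0x05
lane  1: xor(0x44,0x5a) ⇒ 0x1e
lane  2: xor(0x4a,0x5e) ⇒ 0x14
lane  3: xor(0x60,0xf3) ⇒ 0x93
lane  4: xor(0x28,0xc8) ⇒ 0xe0
lane  5: xor(0x38,0x97) ⇒ 0xaf
lane  6: xor(0x9d,0x40) ⇒ 0xdd
lane  7: xor(0xcd,0xc7) ⇒ 0x0a
lane  8: xor(0xa6,0x6a) ⇒ 0xcc
lane  9: xor(0x80,0xa0) ⇒ 0x20
lane 10: xor(0xa9,0x3f) ⇒ 0x96
lane 11: xor(0x4c,0x84) ⇒ 0xc8
lane 12: tail/ones ⇒ 0xff
lane 13: tail/ones ⇒ 0xff
lane 14: tail/ones ⇒ 0xff
lane 15: tail/ones ⇒ 0xff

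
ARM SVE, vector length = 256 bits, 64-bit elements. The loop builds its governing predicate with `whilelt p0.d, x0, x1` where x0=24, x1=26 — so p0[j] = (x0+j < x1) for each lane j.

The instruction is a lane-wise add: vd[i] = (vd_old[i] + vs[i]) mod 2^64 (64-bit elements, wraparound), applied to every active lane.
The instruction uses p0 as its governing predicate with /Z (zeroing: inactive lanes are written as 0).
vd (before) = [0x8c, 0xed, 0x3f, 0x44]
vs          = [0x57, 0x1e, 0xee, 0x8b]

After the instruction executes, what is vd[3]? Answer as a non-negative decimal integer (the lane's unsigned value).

vd[3] = 0

256-bit reg / 64-bit elem → 4 lanes
whilelt: lane j active iff 24+j < 26 → j < 2 → 2 active
  i=0: add(0x8c,0x57) → 227
  i=1: add(0xed,0x1e) → 267
  i=2: tail/zero → 0
  i=3: tail/zero → 0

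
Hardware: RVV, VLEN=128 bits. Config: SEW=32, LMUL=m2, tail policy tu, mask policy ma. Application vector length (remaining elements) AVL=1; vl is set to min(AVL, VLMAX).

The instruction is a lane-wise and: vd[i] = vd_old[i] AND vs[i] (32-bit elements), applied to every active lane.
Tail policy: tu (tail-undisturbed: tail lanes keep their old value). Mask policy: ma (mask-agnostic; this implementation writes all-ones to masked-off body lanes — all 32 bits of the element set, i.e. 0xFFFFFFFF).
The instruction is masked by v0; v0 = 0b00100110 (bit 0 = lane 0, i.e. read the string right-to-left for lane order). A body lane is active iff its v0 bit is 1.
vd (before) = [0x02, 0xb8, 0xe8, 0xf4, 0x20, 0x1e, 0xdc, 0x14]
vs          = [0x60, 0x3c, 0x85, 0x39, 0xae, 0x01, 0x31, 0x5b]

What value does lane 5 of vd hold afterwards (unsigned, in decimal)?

vd[5] = 30

VLMAX = (128 × 2) / 32 = 8 lanes
AVL=1 ≤ VLMAX=8, so vl = 1
  i=0: mask-off/ones → 4294967295
  i=1: tail/keep → 184
  i=2: tail/keep → 232
  i=3: tail/keep → 244
  i=4: tail/keep → 32
  i=5: tail/keep → 30
  i=6: tail/keep → 220
  i=7: tail/keep → 20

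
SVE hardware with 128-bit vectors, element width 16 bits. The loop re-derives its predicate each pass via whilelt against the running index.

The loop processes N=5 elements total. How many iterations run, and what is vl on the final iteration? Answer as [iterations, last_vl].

[iterations, last_vl] = [1, 5]

lane count: 128 div 16 = 8
iterations = ceil(5/8) = 1; final-pass vl = 5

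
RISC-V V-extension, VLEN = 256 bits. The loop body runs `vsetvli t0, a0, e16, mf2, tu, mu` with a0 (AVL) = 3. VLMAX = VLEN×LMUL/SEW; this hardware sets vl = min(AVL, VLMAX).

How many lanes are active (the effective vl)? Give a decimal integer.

VLMAX = VLEN×LMUL/SEW = 256×1/2/16 = 8
vl = min(AVL, VLMAX) = min(3, 8) = 3

vl = 3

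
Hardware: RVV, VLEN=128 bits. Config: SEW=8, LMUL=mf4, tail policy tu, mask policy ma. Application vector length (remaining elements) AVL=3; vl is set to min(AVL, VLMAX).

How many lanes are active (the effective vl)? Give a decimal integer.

lanes per group: 128·1/4/8 = 4
vl ← min(3, 4) = 3

vl = 3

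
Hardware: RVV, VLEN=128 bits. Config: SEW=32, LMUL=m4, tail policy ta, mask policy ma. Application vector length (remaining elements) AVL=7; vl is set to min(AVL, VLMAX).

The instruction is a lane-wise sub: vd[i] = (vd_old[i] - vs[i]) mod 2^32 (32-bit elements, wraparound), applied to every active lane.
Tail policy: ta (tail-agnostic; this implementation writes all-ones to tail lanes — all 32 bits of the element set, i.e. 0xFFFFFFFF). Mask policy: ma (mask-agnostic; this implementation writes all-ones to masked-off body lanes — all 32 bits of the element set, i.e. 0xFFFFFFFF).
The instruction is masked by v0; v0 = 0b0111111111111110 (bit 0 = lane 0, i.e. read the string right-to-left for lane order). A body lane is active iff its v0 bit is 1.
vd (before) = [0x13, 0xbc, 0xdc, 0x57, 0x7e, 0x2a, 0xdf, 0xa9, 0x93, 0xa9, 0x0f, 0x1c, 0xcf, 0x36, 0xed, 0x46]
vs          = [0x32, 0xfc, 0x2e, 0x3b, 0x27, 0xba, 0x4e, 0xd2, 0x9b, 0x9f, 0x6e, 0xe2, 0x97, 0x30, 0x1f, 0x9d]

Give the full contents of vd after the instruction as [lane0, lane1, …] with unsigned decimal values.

vd = [4294967295, 4294967232, 174, 28, 87, 4294967152, 145, 4294967295, 4294967295, 4294967295, 4294967295, 4294967295, 4294967295, 4294967295, 4294967295, 4294967295]

VLMAX = VLEN×LMUL/SEW = 128×4/32 = 16
vl = min(AVL, VLMAX) = min(7, 16) = 7
vd[0] mask-off/ones -> 0xffffffff
vd[1] sub(0xbc,0xfc) -> 0xffffffc0
vd[2] sub(0xdc,0x2e) -> 0xae
vd[3] sub(0x57,0x3b) -> 0x1c
vd[4] sub(0x7e,0x27) -> 0x57
vd[5] sub(0x2a,0xba) -> 0xffffff70
vd[6] sub(0xdf,0x4e) -> 0x91
vd[7] tail/ones -> 0xffffffff
vd[8] tail/ones -> 0xffffffff
vd[9] tail/ones -> 0xffffffff
vd[10] tail/ones -> 0xffffffff
vd[11] tail/ones -> 0xffffffff
vd[12] tail/ones -> 0xffffffff
vd[13] tail/ones -> 0xffffffff
vd[14] tail/ones -> 0xffffffff
vd[15] tail/ones -> 0xffffffff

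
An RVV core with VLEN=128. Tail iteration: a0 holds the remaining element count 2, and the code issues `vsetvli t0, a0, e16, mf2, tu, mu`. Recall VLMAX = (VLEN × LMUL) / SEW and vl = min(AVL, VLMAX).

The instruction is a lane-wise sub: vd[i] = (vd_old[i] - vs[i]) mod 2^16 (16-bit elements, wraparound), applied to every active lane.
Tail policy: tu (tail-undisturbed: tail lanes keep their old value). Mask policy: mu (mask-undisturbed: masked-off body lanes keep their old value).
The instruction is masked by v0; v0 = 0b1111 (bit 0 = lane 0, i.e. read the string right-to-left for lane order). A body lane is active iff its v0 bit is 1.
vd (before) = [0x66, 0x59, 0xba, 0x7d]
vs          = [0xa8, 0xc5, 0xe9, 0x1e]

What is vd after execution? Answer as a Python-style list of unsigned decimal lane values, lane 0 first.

VLMAX = (128 × 1/2) / 16 = 4 lanes
vl = min(AVL, VLMAX) = min(2, 4) = 2
[0] sub(0x66,0xa8) = 0xffbe
[1] sub(0x59,0xc5) = 0xff94
[2] tail/keep = 0xba
[3] tail/keep = 0x7d

vd = [65470, 65428, 186, 125]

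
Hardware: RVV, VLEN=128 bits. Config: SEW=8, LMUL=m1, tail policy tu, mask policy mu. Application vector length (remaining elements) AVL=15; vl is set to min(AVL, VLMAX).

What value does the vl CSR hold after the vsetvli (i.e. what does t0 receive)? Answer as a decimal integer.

VLMAX = (128 × 1) / 8 = 16 lanes
AVL=15 ≤ VLMAX=16, so vl = 15

vl = 15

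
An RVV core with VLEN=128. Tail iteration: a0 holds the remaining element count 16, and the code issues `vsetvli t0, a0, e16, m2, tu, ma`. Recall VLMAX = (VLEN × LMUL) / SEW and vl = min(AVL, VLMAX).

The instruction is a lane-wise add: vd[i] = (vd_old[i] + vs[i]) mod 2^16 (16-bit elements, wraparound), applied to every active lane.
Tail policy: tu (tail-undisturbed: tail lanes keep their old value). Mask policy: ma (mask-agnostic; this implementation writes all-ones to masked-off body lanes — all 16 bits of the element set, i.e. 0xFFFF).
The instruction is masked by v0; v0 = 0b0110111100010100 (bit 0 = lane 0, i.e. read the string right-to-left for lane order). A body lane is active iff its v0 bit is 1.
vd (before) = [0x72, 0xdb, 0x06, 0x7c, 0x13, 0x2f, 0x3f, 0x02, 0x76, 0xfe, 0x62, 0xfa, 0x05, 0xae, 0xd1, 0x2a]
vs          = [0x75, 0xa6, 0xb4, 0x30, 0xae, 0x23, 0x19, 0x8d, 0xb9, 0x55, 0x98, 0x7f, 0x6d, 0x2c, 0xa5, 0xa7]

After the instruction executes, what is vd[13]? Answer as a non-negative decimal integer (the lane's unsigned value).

VLMAX = VLEN×LMUL/SEW = 128×2/16 = 16
vl = min(AVL, VLMAX) = min(16, 16) = 16
  i=0: mask-off/ones → 65535
  i=1: mask-off/ones → 65535
  i=2: add(0x06,0xb4) → 186
  i=3: mask-off/ones → 65535
  i=4: add(0x13,0xae) → 193
  i=5: mask-off/ones → 65535
  i=6: mask-off/ones → 65535
  i=7: mask-off/ones → 65535
  i=8: add(0x76,0xb9) → 303
  i=9: add(0xfe,0x55) → 339
  i=10: add(0x62,0x98) → 250
  i=11: add(0xfa,0x7f) → 377
  i=12: mask-off/ones → 65535
  i=13: add(0xae,0x2c) → 218
  i=14: add(0xd1,0xa5) → 374
  i=15: mask-off/ones → 65535

vd[13] = 218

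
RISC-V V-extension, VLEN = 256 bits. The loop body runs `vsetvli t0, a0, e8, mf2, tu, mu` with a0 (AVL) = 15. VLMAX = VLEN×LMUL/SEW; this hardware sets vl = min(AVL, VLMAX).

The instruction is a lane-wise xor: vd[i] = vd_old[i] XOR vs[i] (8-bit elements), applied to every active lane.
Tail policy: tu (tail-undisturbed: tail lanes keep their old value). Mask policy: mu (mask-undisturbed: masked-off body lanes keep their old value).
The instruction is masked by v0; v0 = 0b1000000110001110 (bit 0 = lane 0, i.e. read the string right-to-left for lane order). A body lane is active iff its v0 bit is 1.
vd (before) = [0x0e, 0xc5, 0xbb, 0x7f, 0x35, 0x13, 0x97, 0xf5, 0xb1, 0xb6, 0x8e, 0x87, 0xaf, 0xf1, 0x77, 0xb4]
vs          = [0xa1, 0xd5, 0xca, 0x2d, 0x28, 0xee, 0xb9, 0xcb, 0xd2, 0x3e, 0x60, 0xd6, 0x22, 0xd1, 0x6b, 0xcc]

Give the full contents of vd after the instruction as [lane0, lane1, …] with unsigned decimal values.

vd = [14, 16, 113, 82, 53, 19, 151, 62, 99, 182, 142, 135, 175, 241, 119, 180]

lanes per group: 256·1/2/8 = 16
vl = min(AVL, VLMAX) = min(15, 16) = 15
lane  0: mask-off/keep ⇒ 0x0e
lane  1: xor(0xc5,0xd5) ⇒ 0x10
lane  2: xor(0xbb,0xca) ⇒ 0x71
lane  3: xor(0x7f,0x2d) ⇒ 0x52
lane  4: mask-off/keep ⇒ 0x35
lane  5: mask-off/keep ⇒ 0x13
lane  6: mask-off/keep ⇒ 0x97
lane  7: xor(0xf5,0xcb) ⇒ 0x3e
lane  8: xor(0xb1,0xd2) ⇒ 0x63
lane  9: mask-off/keep ⇒ 0xb6
lane 10: mask-off/keep ⇒ 0x8e
lane 11: mask-off/keep ⇒ 0x87
lane 12: mask-off/keep ⇒ 0xaf
lane 13: mask-off/keep ⇒ 0xf1
lane 14: mask-off/keep ⇒ 0x77
lane 15: tail/keep ⇒ 0xb4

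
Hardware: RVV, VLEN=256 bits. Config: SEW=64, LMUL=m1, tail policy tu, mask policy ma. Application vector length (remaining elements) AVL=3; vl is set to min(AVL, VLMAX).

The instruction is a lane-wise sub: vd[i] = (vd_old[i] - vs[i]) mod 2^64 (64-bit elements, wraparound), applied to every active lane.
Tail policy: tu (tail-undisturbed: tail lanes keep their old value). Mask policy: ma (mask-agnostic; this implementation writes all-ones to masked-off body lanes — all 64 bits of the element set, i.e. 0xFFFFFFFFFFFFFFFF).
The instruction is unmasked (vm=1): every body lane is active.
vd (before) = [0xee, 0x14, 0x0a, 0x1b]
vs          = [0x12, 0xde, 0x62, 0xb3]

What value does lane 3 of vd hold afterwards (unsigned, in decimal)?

lanes per group: 256·1/64 = 4
vl = min(AVL, VLMAX) = min(3, 4) = 3
lane  0: sub(0xee,0x12) ⇒ 0xdc
lane  1: sub(0x14,0xde) ⇒ 0xffffffffffffff36
lane  2: sub(0x0a,0x62) ⇒ 0xffffffffffffffa8
lane  3: tail/keep ⇒ 0x1b

vd[3] = 27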